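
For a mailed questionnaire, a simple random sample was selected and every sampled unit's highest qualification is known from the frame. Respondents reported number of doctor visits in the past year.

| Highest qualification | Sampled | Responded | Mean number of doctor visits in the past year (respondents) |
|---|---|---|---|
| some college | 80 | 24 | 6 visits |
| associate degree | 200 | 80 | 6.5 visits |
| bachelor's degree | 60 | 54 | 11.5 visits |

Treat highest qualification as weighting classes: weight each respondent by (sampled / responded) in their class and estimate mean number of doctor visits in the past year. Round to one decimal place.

Class response rates: some college 24/80 = 30%, associate degree 80/200 = 40%, bachelor's degree 54/60 = 90%.
Weighting each respondent by the inverse class response rate inflates each class back to its sampled size, so the class weight is n_sampled:
  some college: 80 × 6 = 480
  associate degree: 200 × 6.5 = 1300
  bachelor's degree: 60 × 11.5 = 690
Adjusted estimate = 2470 / 340 = 7.26471 → 7.3.

7.3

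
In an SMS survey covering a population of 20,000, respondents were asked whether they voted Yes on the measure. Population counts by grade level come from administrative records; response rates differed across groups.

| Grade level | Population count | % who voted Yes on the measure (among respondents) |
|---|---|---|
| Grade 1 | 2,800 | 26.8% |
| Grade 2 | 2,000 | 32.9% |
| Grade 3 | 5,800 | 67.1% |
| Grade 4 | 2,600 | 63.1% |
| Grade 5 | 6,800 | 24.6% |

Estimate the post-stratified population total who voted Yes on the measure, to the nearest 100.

Apply each group's respondent rate to its population count:
  Grade 1: 2,800 × 26.8% = 750.4
  Grade 2: 2,000 × 32.9% = 658
  Grade 3: 5,800 × 67.1% = 3891.8
  Grade 4: 2,600 × 63.1% = 1640.6
  Grade 5: 6,800 × 24.6% = 1672.8
Estimated total = 8613.6 → 8,600.

8,600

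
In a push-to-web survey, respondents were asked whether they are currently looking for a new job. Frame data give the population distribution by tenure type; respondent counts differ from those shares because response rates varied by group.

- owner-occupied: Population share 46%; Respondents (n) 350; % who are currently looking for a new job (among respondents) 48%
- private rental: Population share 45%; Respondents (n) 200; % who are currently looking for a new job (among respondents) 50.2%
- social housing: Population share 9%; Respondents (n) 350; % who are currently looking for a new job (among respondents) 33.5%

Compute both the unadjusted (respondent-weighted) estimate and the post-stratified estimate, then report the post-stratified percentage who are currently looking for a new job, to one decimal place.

Naive respondent-only estimate (weights = respondent counts):
  (350/900)×48 + (200/900)×50.2 + (350/900)×33.5 = 42.85%
Post-stratified estimate weights by population shares:
  0.46×48 + 0.45×50.2 + 0.09×33.5 = 47.685%

47.7%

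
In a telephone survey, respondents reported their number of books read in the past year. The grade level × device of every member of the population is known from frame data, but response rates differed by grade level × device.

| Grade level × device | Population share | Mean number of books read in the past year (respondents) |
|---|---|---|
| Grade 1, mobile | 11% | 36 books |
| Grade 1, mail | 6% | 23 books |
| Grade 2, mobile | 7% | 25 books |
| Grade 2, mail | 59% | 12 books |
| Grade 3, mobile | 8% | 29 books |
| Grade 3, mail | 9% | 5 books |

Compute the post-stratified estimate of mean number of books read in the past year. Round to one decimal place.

Post-stratification weights by population share, not respondent share:
  Grade 1, mobile: 0.11 × 36 = 3.96
  Grade 1, mail: 0.06 × 23 = 1.38
  Grade 2, mobile: 0.07 × 25 = 1.75
  Grade 2, mail: 0.59 × 12 = 7.08
  Grade 3, mobile: 0.08 × 29 = 2.32
  Grade 3, mail: 0.09 × 5 = 0.45
Post-stratified estimate = 16.94 → 16.9.

16.9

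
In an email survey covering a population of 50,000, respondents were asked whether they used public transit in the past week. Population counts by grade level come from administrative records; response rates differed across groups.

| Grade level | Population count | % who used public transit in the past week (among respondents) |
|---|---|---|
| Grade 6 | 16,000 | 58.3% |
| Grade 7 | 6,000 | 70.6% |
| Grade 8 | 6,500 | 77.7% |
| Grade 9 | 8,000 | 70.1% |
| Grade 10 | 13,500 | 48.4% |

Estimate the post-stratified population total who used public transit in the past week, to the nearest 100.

Apply each group's respondent rate to its population count:
  Grade 6: 16,000 × 58.3% = 9328
  Grade 7: 6,000 × 70.6% = 4236
  Grade 8: 6,500 × 77.7% = 5050.5
  Grade 9: 8,000 × 70.1% = 5608
  Grade 10: 13,500 × 48.4% = 6534
Estimated total = 30756.5 → 30,800.

30,800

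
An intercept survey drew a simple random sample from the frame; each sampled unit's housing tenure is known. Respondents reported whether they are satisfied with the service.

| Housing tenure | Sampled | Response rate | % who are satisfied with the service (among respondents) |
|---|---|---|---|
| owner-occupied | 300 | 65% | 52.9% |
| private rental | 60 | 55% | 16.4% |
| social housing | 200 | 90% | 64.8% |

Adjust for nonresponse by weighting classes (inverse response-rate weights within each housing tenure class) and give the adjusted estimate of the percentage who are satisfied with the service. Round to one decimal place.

53.2%

Weighting each respondent by the inverse class response rate inflates each class back to its sampled size, so the class weight is n_sampled:
  owner-occupied: 300 × 52.9 = 15,870
  private rental: 60 × 16.4 = 984
  social housing: 200 × 64.8 = 12,960
Adjusted estimate = 29,814 / 560 = 53.2393 → 53.2%.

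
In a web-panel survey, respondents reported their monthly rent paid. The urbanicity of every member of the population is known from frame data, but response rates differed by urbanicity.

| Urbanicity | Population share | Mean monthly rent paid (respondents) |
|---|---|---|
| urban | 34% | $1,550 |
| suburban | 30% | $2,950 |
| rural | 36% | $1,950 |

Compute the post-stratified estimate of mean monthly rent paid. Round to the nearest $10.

$2,110

Each cell contributes population-share × respondent value:
  urban: 0.34 × 1550 = 527
  suburban: 0.3 × 2950 = 885
  rural: 0.36 × 1950 = 702
Post-stratified estimate = 2114 → $2,110.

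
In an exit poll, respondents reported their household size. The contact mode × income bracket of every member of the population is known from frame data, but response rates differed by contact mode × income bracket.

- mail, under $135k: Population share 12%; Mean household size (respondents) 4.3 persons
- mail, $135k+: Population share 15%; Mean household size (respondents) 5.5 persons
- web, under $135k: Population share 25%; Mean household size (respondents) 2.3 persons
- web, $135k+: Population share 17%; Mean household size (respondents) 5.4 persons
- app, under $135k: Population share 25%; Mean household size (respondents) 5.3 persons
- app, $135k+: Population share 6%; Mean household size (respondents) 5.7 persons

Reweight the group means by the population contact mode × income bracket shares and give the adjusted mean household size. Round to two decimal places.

4.50

Weight each group's respondent value by its population share:
  mail, under $135k: 0.12 × 4.3 = 0.516
  mail, $135k+: 0.15 × 5.5 = 0.825
  web, under $135k: 0.25 × 2.3 = 0.575
  web, $135k+: 0.17 × 5.4 = 0.918
  app, under $135k: 0.25 × 5.3 = 1.325
  app, $135k+: 0.06 × 5.7 = 0.342
Post-stratified estimate = 4.501 → 4.50.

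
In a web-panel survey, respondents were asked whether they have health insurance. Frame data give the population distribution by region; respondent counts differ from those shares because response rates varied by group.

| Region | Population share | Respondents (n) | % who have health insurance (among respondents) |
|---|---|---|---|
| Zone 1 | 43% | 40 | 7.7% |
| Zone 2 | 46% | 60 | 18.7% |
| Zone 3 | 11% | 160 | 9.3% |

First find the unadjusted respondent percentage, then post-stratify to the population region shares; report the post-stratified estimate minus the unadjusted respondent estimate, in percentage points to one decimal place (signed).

+1.7 percentage points

Without adjustment, the pooled respondent share is:
  (40/260)×7.7 + (60/260)×18.7 + (160/260)×9.3 = 11.2231%
Post-stratified estimate weights by population shares:
  0.43×7.7 + 0.46×18.7 + 0.11×9.3 = 12.936%
Difference = 12.936 − 11.2231 = 1.7129 pp.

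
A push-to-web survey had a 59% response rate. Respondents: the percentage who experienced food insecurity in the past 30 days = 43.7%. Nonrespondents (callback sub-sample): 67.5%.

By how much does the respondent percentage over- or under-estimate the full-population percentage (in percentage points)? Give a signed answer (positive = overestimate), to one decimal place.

-9.8 percentage points

Nonresponse fraction = 1 − 0.59 = 0.41.
Bias = (nonresponse fraction) × (respondent percentage − nonrespondent percentage)
     = 0.41 × (43.7 − 67.5) = 0.41 × -23.8 = -9.758.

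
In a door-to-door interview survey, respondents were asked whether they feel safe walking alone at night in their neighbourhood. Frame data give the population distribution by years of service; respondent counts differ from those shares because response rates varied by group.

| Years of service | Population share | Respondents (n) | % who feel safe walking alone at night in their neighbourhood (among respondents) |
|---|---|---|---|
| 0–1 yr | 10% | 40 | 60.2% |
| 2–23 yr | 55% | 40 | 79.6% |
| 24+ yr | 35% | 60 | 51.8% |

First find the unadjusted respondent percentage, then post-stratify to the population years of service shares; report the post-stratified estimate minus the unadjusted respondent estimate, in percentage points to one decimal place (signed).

+5.8 percentage points

Naive respondent-only estimate (weights = respondent counts):
  (40/140)×60.2 + (40/140)×79.6 + (60/140)×51.8 = 62.1429%
Post-stratifying to population shares instead:
  0.1×60.2 + 0.55×79.6 + 0.35×51.8 = 67.93%
Difference = 67.93 − 62.1429 = 5.7871 pp.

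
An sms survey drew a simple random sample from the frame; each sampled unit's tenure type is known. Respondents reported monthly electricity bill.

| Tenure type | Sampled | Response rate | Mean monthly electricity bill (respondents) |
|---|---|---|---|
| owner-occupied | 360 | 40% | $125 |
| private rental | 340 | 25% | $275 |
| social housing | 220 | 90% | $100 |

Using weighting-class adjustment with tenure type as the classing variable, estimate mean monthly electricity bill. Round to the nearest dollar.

$174

Weighting each respondent by the inverse class response rate inflates each class back to its sampled size, so the class weight is n_sampled:
  owner-occupied: 360 × 125 = 45,000
  private rental: 340 × 275 = 93,500
  social housing: 220 × 100 = 22,000
Adjusted estimate = 160,500 / 920 = 174.457 → $174.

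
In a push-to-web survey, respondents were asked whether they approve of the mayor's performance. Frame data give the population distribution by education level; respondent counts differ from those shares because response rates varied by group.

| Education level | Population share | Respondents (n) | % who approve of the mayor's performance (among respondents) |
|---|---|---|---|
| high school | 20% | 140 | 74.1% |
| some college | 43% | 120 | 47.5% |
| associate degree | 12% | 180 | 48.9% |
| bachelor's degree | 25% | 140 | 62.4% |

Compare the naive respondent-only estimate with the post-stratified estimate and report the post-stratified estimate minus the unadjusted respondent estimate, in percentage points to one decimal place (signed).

-1.2 percentage points

Naive respondent-only estimate (weights = respondent counts):
  (140/580)×74.1 + (120/580)×47.5 + (180/580)×48.9 + (140/580)×62.4 = 57.9517%
Post-stratifying to population shares instead:
  0.2×74.1 + 0.43×47.5 + 0.12×48.9 + 0.25×62.4 = 56.713%
Difference = 56.713 − 57.9517 = -1.2387 pp.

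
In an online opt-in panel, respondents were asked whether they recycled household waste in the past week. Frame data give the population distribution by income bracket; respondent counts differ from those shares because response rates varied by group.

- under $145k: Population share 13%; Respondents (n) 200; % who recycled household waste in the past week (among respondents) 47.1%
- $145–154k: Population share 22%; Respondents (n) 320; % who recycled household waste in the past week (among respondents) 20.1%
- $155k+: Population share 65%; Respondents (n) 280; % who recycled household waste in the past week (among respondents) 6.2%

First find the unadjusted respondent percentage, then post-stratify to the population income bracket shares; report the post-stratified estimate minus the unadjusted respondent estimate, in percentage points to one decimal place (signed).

-7.4 percentage points

Without adjustment, the pooled respondent share is:
  (200/800)×47.1 + (320/800)×20.1 + (280/800)×6.2 = 21.985%
Post-stratifying to population shares instead:
  0.13×47.1 + 0.22×20.1 + 0.65×6.2 = 14.575%
Difference = 14.575 − 21.985 = -7.41 pp.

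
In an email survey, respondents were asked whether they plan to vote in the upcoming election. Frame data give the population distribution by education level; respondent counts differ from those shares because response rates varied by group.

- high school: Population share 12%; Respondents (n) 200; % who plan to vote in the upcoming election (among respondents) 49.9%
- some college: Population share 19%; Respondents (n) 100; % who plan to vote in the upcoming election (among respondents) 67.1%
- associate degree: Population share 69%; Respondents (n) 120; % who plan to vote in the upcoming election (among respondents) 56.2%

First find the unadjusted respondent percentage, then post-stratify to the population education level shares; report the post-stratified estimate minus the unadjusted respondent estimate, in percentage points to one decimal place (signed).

+1.7 percentage points

Without adjustment, the pooled respondent share is:
  (200/420)×49.9 + (100/420)×67.1 + (120/420)×56.2 = 55.7952%
Post-stratified estimate weights by population shares:
  0.12×49.9 + 0.19×67.1 + 0.69×56.2 = 57.515%
Difference = 57.515 − 55.7952 = 1.7198 pp.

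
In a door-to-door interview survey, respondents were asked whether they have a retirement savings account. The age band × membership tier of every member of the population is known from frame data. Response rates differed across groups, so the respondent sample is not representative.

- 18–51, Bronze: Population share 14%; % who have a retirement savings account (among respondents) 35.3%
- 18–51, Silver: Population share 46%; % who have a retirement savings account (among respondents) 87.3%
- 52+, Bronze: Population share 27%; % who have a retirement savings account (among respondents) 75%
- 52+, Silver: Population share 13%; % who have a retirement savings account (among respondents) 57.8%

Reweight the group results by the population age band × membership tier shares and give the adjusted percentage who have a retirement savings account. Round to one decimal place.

Reweight to the known age band × membership tier distribution:
  18–51, Bronze: 0.14 × 35.3 = 4.942
  18–51, Silver: 0.46 × 87.3 = 40.158
  52+, Bronze: 0.27 × 75 = 20.25
  52+, Silver: 0.13 × 57.8 = 7.514
Post-stratified estimate = 72.864 → 72.9%.

72.9%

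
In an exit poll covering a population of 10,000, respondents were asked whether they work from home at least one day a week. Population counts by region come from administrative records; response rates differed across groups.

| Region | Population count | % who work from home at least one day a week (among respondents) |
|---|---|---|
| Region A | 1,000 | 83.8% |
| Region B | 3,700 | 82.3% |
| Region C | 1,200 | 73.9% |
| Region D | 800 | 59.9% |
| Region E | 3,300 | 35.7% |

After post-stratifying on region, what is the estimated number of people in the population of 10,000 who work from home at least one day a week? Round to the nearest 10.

Estimated count per cell = population count × respondent percentage:
  Region A: 1,000 × 83.8% = 838
  Region B: 3,700 × 82.3% = 3045.1
  Region C: 1,200 × 73.9% = 886.8
  Region D: 800 × 59.9% = 479.2
  Region E: 3,300 × 35.7% = 1178.1
Estimated total = 6427.2 → 6,430.

6,430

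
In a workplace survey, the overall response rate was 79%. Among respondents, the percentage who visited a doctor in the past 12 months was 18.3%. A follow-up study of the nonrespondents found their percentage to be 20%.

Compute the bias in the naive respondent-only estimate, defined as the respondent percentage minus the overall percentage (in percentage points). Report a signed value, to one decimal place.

-0.4 percentage points

Nonresponse fraction = 1 − 0.79 = 0.21.
Bias = (nonresponse fraction) × (respondent percentage − nonrespondent percentage)
     = 0.21 × (18.3 − 20) = 0.21 × -1.7 = -0.357.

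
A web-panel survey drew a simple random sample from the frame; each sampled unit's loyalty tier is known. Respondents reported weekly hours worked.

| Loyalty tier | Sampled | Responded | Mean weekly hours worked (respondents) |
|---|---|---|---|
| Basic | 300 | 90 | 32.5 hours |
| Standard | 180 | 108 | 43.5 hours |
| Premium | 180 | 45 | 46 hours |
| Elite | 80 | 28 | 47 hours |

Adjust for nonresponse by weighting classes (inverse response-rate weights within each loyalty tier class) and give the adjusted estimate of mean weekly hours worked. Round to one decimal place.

40.0

Class response rates: Basic 90/300 = 30%, Standard 108/180 = 60%, Premium 45/180 = 25%, Elite 28/80 = 35%.
Weighting each respondent by the inverse class response rate inflates each class back to its sampled size, so the class weight is n_sampled:
  Basic: 300 × 32.5 = 9750
  Standard: 180 × 43.5 = 7830
  Premium: 180 × 46 = 8280
  Elite: 80 × 47 = 3760
Adjusted estimate = 29,620 / 740 = 40.027 → 40.0.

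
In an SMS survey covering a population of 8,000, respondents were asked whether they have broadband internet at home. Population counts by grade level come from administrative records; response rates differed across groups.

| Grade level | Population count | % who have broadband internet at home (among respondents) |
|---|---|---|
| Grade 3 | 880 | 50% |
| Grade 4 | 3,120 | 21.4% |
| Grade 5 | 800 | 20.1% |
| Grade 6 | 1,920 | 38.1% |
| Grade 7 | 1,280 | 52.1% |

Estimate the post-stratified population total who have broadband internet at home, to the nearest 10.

2,670

Apply each group's respondent rate to its population count:
  Grade 3: 880 × 50% = 440
  Grade 4: 3,120 × 21.4% = 667.68
  Grade 5: 800 × 20.1% = 160.8
  Grade 6: 1,920 × 38.1% = 731.52
  Grade 7: 1,280 × 52.1% = 666.88
Estimated total = 2666.88 → 2,670.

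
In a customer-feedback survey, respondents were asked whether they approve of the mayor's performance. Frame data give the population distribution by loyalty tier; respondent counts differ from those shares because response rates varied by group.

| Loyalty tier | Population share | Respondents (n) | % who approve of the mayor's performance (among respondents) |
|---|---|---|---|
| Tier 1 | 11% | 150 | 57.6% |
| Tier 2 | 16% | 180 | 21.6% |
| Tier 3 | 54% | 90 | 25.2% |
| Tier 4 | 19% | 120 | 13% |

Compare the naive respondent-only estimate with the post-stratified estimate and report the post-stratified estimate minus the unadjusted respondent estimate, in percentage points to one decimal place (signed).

Naive respondent-only estimate (weights = respondent counts):
  (150/540)×57.6 + (180/540)×21.6 + (90/540)×25.2 + (120/540)×13 = 30.2889%
Post-stratifying to population shares instead:
  0.11×57.6 + 0.16×21.6 + 0.54×25.2 + 0.19×13 = 25.87%
Difference = 25.87 − 30.2889 = -4.4189 pp.

-4.4 percentage points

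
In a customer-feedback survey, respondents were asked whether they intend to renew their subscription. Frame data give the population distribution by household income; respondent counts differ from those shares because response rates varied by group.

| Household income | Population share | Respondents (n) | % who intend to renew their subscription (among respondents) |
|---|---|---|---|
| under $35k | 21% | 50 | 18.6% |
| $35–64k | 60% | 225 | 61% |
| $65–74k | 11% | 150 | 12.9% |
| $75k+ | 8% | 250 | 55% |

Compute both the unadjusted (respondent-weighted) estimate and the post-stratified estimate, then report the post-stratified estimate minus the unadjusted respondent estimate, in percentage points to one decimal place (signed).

Unadjusted (pooled respondent) estimate weights by respondent counts:
  (50/675)×18.6 + (225/675)×61 + (150/675)×12.9 + (250/675)×55 = 44.9481%
Post-stratified estimate weights by population shares:
  0.21×18.6 + 0.6×61 + 0.11×12.9 + 0.08×55 = 46.325%
Difference = 46.325 − 44.9481 = 1.3769 pp.

+1.4 percentage points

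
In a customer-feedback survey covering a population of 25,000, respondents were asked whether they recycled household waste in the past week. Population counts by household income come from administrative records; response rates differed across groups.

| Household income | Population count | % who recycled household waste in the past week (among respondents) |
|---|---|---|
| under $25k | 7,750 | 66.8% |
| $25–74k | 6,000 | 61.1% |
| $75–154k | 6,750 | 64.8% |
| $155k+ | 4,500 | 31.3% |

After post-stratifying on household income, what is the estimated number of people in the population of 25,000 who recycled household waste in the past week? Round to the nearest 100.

14,600

Apply each group's respondent rate to its population count:
  under $25k: 7,750 × 66.8% = 5177
  $25–74k: 6,000 × 61.1% = 3666
  $75–154k: 6,750 × 64.8% = 4374
  $155k+: 4,500 × 31.3% = 1408.5
Estimated total = 14625.5 → 14,600.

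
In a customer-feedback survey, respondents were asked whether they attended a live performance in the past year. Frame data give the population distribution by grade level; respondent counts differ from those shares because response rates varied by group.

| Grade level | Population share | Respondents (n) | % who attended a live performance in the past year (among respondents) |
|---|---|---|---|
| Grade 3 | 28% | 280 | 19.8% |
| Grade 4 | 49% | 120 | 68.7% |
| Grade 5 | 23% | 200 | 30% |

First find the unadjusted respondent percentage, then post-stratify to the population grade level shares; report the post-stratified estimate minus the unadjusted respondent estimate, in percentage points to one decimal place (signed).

Unadjusted (pooled respondent) estimate weights by respondent counts:
  (280/600)×19.8 + (120/600)×68.7 + (200/600)×30 = 32.98%
Reweighting by population grade level shares:
  0.28×19.8 + 0.49×68.7 + 0.23×30 = 46.107%
Difference = 46.107 − 32.98 = 13.127 pp.

+13.1 percentage points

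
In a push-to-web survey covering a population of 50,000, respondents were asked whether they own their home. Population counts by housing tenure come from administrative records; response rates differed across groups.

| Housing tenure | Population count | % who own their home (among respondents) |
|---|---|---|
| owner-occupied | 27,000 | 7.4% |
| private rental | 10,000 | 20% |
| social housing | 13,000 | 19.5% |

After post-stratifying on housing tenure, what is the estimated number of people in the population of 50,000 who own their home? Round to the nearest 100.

Each cell contributes its population count × the respondent rate:
  owner-occupied: 27,000 × 7.4% = 1998
  private rental: 10,000 × 20% = 2000
  social housing: 13,000 × 19.5% = 2535
Estimated total = 6533 → 6,500.

6,500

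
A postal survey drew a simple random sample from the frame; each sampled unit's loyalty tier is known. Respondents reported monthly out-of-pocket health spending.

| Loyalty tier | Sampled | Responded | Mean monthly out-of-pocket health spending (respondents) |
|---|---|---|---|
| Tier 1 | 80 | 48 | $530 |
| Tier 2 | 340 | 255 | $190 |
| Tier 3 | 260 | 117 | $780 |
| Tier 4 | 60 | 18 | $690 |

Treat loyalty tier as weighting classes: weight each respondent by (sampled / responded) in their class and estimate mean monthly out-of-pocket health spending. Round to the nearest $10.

$470

Response rates by class: Tier 1 48/80 = 60%, Tier 2 255/340 = 75%, Tier 3 117/260 = 45%, Tier 4 18/60 = 30%.
Each respondent's weight = sampled/responded in their class; summing within a class gives n_sampled, so:
  Tier 1: 80 × 530 = 42,400
  Tier 2: 340 × 190 = 64,600
  Tier 3: 260 × 780 = 202,800
  Tier 4: 60 × 690 = 41,400
Adjusted estimate = 351,200 / 740 = 474.595 → $470.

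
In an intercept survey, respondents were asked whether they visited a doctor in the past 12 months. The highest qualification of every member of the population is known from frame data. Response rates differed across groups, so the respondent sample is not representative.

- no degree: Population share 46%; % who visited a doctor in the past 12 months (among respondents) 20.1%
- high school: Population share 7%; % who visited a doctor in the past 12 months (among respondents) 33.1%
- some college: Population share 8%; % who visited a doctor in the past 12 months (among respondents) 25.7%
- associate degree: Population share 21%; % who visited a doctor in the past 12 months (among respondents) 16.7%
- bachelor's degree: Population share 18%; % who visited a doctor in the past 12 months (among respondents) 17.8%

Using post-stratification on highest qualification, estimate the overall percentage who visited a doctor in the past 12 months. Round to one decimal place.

Weight each group's respondent value by its population share:
  no degree: 0.46 × 20.1 = 9.246
  high school: 0.07 × 33.1 = 2.317
  some college: 0.08 × 25.7 = 2.056
  associate degree: 0.21 × 16.7 = 3.507
  bachelor's degree: 0.18 × 17.8 = 3.204
Post-stratified estimate = 20.33 → 20.3%.

20.3%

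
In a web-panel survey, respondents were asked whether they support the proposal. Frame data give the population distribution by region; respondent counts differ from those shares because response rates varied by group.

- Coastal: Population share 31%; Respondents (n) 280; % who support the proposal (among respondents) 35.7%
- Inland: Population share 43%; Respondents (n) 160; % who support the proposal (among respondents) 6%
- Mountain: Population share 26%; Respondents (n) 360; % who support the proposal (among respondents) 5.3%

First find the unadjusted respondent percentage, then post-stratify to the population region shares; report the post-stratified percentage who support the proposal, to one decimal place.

15.0%

Without adjustment, the pooled respondent share is:
  (280/800)×35.7 + (160/800)×6 + (360/800)×5.3 = 16.08%
Post-stratified estimate weights by population shares:
  0.31×35.7 + 0.43×6 + 0.26×5.3 = 15.025%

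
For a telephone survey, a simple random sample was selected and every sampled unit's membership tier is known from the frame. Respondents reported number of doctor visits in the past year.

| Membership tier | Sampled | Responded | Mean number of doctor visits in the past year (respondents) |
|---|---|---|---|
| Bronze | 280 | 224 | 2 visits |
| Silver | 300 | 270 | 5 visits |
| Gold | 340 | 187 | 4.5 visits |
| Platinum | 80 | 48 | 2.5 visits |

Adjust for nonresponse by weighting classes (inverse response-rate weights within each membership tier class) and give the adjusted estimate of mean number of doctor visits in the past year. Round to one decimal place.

3.8

Class response rates: Bronze 224/280 = 80%, Silver 270/300 = 90%, Gold 187/340 = 55%, Platinum 48/80 = 60%.
Inverse-response-rate weighting restores each class to its sampled count, so class totals weight by n_sampled:
  Bronze: 280 × 2 = 560
  Silver: 300 × 5 = 1500
  Gold: 340 × 4.5 = 1530
  Platinum: 80 × 2.5 = 200
Adjusted estimate = 3790 / 1,000 = 3.79 → 3.8.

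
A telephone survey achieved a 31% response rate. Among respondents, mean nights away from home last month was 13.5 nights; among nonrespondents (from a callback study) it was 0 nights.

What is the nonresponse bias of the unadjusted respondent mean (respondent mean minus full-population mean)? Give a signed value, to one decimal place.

Nonresponse fraction = 1 − 0.31 = 0.69.
Bias = (nonresponse fraction) × (respondent mean − nonrespondent mean)
     = 0.69 × (13.5 − 0) = 0.69 × 13.5 = 9.315.

+9.3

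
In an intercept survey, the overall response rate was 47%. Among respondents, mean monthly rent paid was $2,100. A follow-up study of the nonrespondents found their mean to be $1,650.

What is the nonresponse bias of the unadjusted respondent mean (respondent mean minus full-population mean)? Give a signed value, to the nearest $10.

Nonresponse fraction = 1 − 0.47 = 0.53.
Bias = (nonresponse fraction) × (respondent mean − nonrespondent mean)
     = 0.53 × (2100 − 1650) = 0.53 × 450 = 238.5.

+$240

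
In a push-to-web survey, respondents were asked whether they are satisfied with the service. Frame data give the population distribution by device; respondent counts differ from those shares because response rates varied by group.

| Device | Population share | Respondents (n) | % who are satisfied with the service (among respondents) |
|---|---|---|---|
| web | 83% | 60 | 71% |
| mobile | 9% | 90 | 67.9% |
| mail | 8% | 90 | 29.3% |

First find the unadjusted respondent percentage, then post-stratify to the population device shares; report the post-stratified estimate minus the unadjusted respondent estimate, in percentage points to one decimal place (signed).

Naive respondent-only estimate (weights = respondent counts):
  (60/240)×71 + (90/240)×67.9 + (90/240)×29.3 = 54.2%
Reweighting by population device shares:
  0.83×71 + 0.09×67.9 + 0.08×29.3 = 67.385%
Difference = 67.385 − 54.2 = 13.185 pp.

+13.2 percentage points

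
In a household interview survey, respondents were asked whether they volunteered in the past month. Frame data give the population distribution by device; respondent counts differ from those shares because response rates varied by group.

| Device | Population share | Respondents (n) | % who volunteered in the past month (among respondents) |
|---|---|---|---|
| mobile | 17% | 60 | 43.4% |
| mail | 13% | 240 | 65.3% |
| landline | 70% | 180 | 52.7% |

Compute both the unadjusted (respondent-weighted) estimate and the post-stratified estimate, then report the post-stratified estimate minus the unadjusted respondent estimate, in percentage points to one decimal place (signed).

-5.1 percentage points

Without adjustment, the pooled respondent share is:
  (60/480)×43.4 + (240/480)×65.3 + (180/480)×52.7 = 57.8375%
Post-stratified estimate weights by population shares:
  0.17×43.4 + 0.13×65.3 + 0.7×52.7 = 52.757%
Difference = 52.757 − 57.8375 = -5.0805 pp.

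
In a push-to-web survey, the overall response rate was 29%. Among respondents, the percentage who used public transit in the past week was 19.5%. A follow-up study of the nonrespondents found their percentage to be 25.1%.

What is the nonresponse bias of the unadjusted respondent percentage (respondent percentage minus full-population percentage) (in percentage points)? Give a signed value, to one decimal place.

Nonresponse fraction = 1 − 0.29 = 0.71.
Bias = (nonresponse fraction) × (respondent percentage − nonrespondent percentage)
     = 0.71 × (19.5 − 25.1) = 0.71 × -5.6 = -3.976.

-4.0 percentage points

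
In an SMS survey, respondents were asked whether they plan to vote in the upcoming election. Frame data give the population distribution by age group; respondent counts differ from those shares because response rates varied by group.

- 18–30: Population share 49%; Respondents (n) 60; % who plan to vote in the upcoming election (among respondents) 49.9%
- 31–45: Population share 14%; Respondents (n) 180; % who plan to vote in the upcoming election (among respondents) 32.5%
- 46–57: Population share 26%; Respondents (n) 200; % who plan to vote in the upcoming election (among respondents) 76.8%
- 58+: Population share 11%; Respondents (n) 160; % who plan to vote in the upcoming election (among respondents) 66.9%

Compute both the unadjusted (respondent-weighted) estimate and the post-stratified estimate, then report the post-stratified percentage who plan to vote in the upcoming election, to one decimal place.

Naive respondent-only estimate (weights = respondent counts):
  (60/600)×49.9 + (180/600)×32.5 + (200/600)×76.8 + (160/600)×66.9 = 58.18%
Post-stratifying to population shares instead:
  0.49×49.9 + 0.14×32.5 + 0.26×76.8 + 0.11×66.9 = 56.328%

56.3%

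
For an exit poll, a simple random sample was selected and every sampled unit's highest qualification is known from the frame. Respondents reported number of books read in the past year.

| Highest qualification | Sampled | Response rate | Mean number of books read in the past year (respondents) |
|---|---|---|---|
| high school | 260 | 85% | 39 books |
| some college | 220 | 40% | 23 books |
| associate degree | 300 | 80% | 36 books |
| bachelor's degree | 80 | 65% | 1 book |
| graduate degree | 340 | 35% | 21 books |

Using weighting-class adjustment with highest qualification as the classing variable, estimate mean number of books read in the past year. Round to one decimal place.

27.7

Weighting each respondent by the inverse class response rate inflates each class back to its sampled size, so the class weight is n_sampled:
  high school: 260 × 39 = 10,140
  some college: 220 × 23 = 5060
  associate degree: 300 × 36 = 10,800
  bachelor's degree: 80 × 1 = 80
  graduate degree: 340 × 21 = 7140
Adjusted estimate = 33,220 / 1,200 = 27.6833 → 27.7.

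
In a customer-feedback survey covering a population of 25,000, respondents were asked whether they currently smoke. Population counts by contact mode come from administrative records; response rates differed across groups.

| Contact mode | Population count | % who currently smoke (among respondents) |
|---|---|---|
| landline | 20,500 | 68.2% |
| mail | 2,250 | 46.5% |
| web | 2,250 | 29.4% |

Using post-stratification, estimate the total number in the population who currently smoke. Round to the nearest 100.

15,700

Each cell contributes its population count × the respondent rate:
  landline: 20,500 × 68.2% = 13,981
  mail: 2,250 × 46.5% = 1046.25
  web: 2,250 × 29.4% = 661.5
Estimated total = 15688.8 → 15,700.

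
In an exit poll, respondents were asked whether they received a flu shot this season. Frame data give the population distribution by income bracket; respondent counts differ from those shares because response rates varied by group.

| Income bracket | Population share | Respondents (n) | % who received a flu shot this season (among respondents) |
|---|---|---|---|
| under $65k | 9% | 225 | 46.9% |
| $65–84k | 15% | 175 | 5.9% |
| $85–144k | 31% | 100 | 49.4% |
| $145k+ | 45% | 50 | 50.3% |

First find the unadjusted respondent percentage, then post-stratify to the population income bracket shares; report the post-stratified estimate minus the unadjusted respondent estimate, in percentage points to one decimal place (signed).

Without adjustment, the pooled respondent share is:
  (225/550)×46.9 + (175/550)×5.9 + (100/550)×49.4 + (50/550)×50.3 = 34.6182%
Reweighting by population income bracket shares:
  0.09×46.9 + 0.15×5.9 + 0.31×49.4 + 0.45×50.3 = 43.055%
Difference = 43.055 − 34.6182 = 8.4368 pp.

+8.4 percentage points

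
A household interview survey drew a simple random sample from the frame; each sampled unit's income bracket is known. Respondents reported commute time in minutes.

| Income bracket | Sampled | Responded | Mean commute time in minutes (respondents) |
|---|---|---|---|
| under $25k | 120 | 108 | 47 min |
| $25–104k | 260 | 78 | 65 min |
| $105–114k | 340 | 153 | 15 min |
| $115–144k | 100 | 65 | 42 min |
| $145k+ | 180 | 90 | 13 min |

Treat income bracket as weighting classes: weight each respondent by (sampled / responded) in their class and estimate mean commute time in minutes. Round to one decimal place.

34.2

Class response rates: under $25k 108/120 = 90%, $25–104k 78/260 = 30%, $105–114k 153/340 = 45%, $115–144k 65/100 = 65%, $145k+ 90/180 = 50%.
Inverse-response-rate weighting restores each class to its sampled count, so class totals weight by n_sampled:
  under $25k: 120 × 47 = 5640
  $25–104k: 260 × 65 = 16,900
  $105–114k: 340 × 15 = 5100
  $115–144k: 100 × 42 = 4200
  $145k+: 180 × 13 = 2340
Adjusted estimate = 34,180 / 1,000 = 34.18 → 34.2.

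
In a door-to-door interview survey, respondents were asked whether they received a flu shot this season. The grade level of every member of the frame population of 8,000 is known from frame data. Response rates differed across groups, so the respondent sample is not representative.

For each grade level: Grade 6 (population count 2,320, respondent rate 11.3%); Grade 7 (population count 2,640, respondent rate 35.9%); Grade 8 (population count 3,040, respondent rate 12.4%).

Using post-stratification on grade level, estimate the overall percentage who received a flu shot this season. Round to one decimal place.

19.8%

Each cell contributes population-share × respondent value:
  Grade 6: (2,320/8,000) × 11.3 = 3.277
  Grade 7: (2,640/8,000) × 35.9 = 11.847
  Grade 8: (3,040/8,000) × 12.4 = 4.712
Post-stratified estimate = 19.836 → 19.8%.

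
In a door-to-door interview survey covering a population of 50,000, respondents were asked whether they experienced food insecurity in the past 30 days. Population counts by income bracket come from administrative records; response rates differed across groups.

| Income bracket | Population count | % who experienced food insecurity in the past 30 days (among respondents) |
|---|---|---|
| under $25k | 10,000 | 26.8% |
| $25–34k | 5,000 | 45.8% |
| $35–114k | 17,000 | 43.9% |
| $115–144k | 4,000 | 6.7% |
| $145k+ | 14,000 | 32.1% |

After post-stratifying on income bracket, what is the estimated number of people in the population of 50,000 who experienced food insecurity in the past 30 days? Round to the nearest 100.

17,200

Estimated count per cell = population count × respondent percentage:
  under $25k: 10,000 × 26.8% = 2680
  $25–34k: 5,000 × 45.8% = 2290
  $35–114k: 17,000 × 43.9% = 7463
  $115–144k: 4,000 × 6.7% = 268
  $145k+: 14,000 × 32.1% = 4494
Estimated total = 17,195 → 17,200.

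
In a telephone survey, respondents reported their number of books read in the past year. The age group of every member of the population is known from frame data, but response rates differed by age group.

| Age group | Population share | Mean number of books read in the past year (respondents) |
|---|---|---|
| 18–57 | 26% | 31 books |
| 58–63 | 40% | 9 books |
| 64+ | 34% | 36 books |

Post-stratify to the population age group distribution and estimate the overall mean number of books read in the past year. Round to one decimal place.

Each cell contributes population-share × respondent value:
  18–57: 0.26 × 31 = 8.06
  58–63: 0.4 × 9 = 3.6
  64+: 0.34 × 36 = 12.24
Post-stratified estimate = 23.9 → 23.9.

23.9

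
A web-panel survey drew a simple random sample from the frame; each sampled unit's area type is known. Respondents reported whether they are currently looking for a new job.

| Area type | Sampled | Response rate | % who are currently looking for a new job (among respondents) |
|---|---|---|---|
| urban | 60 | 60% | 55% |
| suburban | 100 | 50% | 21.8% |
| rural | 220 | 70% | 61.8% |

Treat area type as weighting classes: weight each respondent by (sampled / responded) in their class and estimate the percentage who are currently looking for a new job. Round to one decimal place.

50.2%

Inverse-response-rate weighting restores each class to its sampled count, so class totals weight by n_sampled:
  urban: 60 × 55 = 3300
  suburban: 100 × 21.8 = 2180
  rural: 220 × 61.8 = 13,596
Adjusted estimate = 19,076 / 380 = 50.2 → 50.2%.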